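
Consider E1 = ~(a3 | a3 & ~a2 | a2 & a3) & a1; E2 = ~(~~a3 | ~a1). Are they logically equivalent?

Yes

E1: ~(a3 | a3 & ~a2 | a2 & a3) & a1
    = ~(a3 | a3) & a1   (distribution)
    = ~a3 & a1   (idempotence)
E2: ~(~~a3 | ~a1)
    = ~a3 & a1   (De Morgan)
Both reduce to ~a3 & a1, so they are equivalent.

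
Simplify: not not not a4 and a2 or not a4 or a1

not a4 or a1

not not not a4 and a2 or not a4 or a1
= not a4 and a2 or not a4 or a1   — double negation
= not a4 or a1   — absorption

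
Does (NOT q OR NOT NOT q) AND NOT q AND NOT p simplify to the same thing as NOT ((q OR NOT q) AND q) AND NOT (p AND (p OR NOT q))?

Yes

E1: (NOT q OR NOT NOT q) AND NOT q AND NOT p
    = (NOT q OR q) AND NOT q AND NOT p   (double negation)
    = NOT q AND NOT p   (complement / identity)
E2: NOT ((q OR NOT q) AND q) AND NOT (p AND (p OR NOT q))
    = NOT ((q OR NOT q) AND q) AND NOT p   (absorption)
    = NOT q AND NOT p   (complement / identity)
Both reduce to NOT q AND NOT p, so they are equivalent.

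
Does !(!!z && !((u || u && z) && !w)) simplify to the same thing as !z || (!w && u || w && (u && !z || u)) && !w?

E1: !(!!z && !((u || u && z) && !w))
    = !(!!z && !(u && !w))   (absorption)
    = !z || u && !w   (De Morgan)
E2: !z || (!w && u || w && (u && !z || u)) && !w
    = !z || (!w && u || w && u) && !w   (absorption)
    = !z || u && !w   (distribution)
Both reduce to !z || u && !w, so they are equivalent.

Yes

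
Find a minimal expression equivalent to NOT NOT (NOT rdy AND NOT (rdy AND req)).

NOT NOT (NOT rdy AND NOT (rdy AND req))
= NOT (rdy OR rdy AND req)
= NOT rdy

NOT rdy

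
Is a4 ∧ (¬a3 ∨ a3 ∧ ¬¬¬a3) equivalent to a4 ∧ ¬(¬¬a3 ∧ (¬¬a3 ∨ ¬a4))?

E1: a4 ∧ (¬a3 ∨ a3 ∧ ¬¬¬a3)
    = a4 ∧ (¬a3 ∨ a3 ∧ ¬a3)   — double negation
    = a4 ∧ ¬a3   — complement / identity
E2: a4 ∧ ¬(¬¬a3 ∧ (¬¬a3 ∨ ¬a4))
    = a4 ∧ ¬¬¬a3   — absorption
    = a4 ∧ ¬a3   — double negation
Both reduce to a4 ∧ ¬a3, so they are equivalent.

Yes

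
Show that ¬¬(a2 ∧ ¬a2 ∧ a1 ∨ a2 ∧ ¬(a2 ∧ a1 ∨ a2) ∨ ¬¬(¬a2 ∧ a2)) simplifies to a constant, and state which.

False

¬¬(a2 ∧ ¬a2 ∧ a1 ∨ a2 ∧ ¬(a2 ∧ a1 ∨ a2) ∨ ¬¬(¬a2 ∧ a2))
= ¬¬(a2 ∧ ¬a2 ∧ a1 ∨ a2 ∧ ¬(a2 ∧ a1 ∨ a2) ∨ ¬a2 ∧ a2)   [double negation]
= ¬¬(a2 ∧ ¬a2 ∧ a1 ∨ a2 ∧ ¬a2 ∨ ¬a2 ∧ a2)   [absorption]
= ¬¬(a2 ∧ ¬a2 ∨ ¬a2 ∧ a2)   [absorption]
= ¬¬(¬a2 ∧ a2)   [complement / identity]
= ¬a2 ∧ a2   [double negation]
= False   [complement]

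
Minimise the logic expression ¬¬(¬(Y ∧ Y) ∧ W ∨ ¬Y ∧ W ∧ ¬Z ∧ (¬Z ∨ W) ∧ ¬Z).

¬¬(¬(Y ∧ Y) ∧ W ∨ ¬Y ∧ W ∧ ¬Z ∧ (¬Z ∨ W) ∧ ¬Z)
= ¬¬(¬(Y ∧ Y) ∧ W ∨ ¬Y ∧ W ∧ ¬Z ∧ ¬Z)   (absorption)
= ¬¬(¬(Y ∧ Y) ∧ W ∨ ¬Y ∧ W ∧ ¬Z)   (idempotence)
= ¬¬(¬Y ∧ W ∨ ¬Y ∧ W ∧ ¬Z)   (idempotence)
= ¬¬(¬Y ∧ W)   (absorption)
= ¬Y ∧ W   (double negation)

¬Y ∧ W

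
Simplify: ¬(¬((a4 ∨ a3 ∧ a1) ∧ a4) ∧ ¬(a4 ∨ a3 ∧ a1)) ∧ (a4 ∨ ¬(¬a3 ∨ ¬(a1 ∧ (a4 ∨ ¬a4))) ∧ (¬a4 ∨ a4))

a4 ∨ a3 ∧ a1

¬(¬((a4 ∨ a3 ∧ a1) ∧ a4) ∧ ¬(a4 ∨ a3 ∧ a1)) ∧ (a4 ∨ ¬(¬a3 ∨ ¬(a1 ∧ (a4 ∨ ¬a4))) ∧ (¬a4 ∨ a4))
= ((a4 ∨ a3 ∧ a1) ∧ a4 ∨ a4 ∨ a3 ∧ a1) ∧ (a4 ∨ ¬(¬a3 ∨ ¬(a1 ∧ (a4 ∨ ¬a4))) ∧ (¬a4 ∨ a4))   — De Morgan
= ((a4 ∨ a3 ∧ a1) ∧ a4 ∨ a4 ∨ a3 ∧ a1) ∧ (a4 ∨ ¬(¬a3 ∨ ¬a1) ∧ (¬a4 ∨ a4))   — complement / identity
= ((a4 ∨ a3 ∧ a1) ∧ a4 ∨ a4 ∨ a3 ∧ a1) ∧ (a4 ∨ ¬(¬a3 ∨ ¬a1))   — complement / identity
= ((a4 ∨ a3 ∧ a1) ∧ a4 ∨ a4 ∨ a3 ∧ a1) ∧ (a4 ∨ a3 ∧ a1)   — De Morgan
= (a4 ∨ a3 ∧ a1) ∧ (a4 ∨ a3 ∧ a1)   — absorption
= a4 ∨ a3 ∧ a1   — idempotence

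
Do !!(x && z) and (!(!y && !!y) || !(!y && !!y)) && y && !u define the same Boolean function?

No

E1: !!(x && z)
    = x && z
E2: (!(!y && !!y) || !(!y && !!y)) && y && !u
    = !(!y && !!y) && y && !u
    = (y || !y) && y && !u
    = y && !u
These differ: at u=1, x=1, y=1, z=1, E1 = 1 but E2 = 0.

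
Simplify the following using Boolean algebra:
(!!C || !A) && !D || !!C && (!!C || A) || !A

C || !A

(!!C || !A) && !D || !!C && (!!C || A) || !A
= (!!C || !A) && !D || !!C || !A   (absorption)
= !!C || !A   (absorption)
= C || !A   (double negation)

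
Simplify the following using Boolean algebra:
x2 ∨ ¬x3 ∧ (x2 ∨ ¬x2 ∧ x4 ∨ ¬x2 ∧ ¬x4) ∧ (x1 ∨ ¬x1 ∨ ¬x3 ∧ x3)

x2 ∨ ¬x3 ∧ (x2 ∨ ¬x2 ∧ x4 ∨ ¬x2 ∧ ¬x4) ∧ (x1 ∨ ¬x1 ∨ ¬x3 ∧ x3)
= x2 ∨ ¬x3 ∧ (x2 ∨ ¬x2) ∧ (x1 ∨ ¬x1 ∨ ¬x3 ∧ x3)
= x2 ∨ ¬x3 ∧ (x2 ∨ ¬x2) ∧ (x1 ∨ ¬x1)
= x2 ∨ ¬x3 ∧ (x1 ∨ ¬x1)
= x2 ∨ ¬x3

x2 ∨ ¬x3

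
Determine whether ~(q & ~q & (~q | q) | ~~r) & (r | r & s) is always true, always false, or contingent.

always false

~(q & ~q & (~q | q) | ~~r) & (r | r & s)
= ~(q & ~q | ~~r) & (r | r & s)
= ~~~r & (r | r & s)
= ~r & (r | r & s)
= ~r & r
= 0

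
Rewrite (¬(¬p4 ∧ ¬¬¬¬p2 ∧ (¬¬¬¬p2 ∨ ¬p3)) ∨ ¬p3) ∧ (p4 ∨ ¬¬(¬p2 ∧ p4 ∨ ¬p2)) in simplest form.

(¬(¬p4 ∧ ¬¬¬¬p2 ∧ (¬¬¬¬p2 ∨ ¬p3)) ∨ ¬p3) ∧ (p4 ∨ ¬¬(¬p2 ∧ p4 ∨ ¬p2))
= (¬(¬p4 ∧ ¬¬¬¬p2) ∨ ¬p3) ∧ (p4 ∨ ¬¬(¬p2 ∧ p4 ∨ ¬p2))
= (¬(¬p4 ∧ ¬¬p2) ∨ ¬p3) ∧ (p4 ∨ ¬¬(¬p2 ∧ p4 ∨ ¬p2))
= (¬(¬p4 ∧ ¬¬p2) ∨ ¬p3) ∧ (p4 ∨ ¬p2 ∧ p4 ∨ ¬p2)
= (¬(¬p4 ∧ ¬¬p2) ∨ ¬p3) ∧ (p4 ∨ ¬p2)
= (p4 ∨ ¬p2 ∨ ¬p3) ∧ (p4 ∨ ¬p2)
= p4 ∨ ¬p2

p4 ∨ ¬p2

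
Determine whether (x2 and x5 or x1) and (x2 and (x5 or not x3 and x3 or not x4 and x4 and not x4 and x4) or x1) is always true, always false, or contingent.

(x2 and x5 or x1) and (x2 and (x5 or not x3 and x3 or not x4 and x4 and not x4 and x4) or x1)
= (x2 and x5 or x1) and (x2 and (x5 or not x3 and x3 or not x4 and x4) or x1)
= (x2 and x5 or x1) and (x2 and (x5 or not x4 and x4) or x1)
= (x2 and x5 or x1) and (x2 and x5 or x1)
= x2 and x5 or x1
This depends on x1, x2, x5, so it is not a constant.

contingent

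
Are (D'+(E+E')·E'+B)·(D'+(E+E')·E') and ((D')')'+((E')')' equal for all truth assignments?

E1: (D'+(E+E')·E'+B)·(D'+(E+E')·E')
    = D'+(E+E')·E'   [absorption]
    = D'+E'   [complement / identity]
E2: ((D')')'+((E')')'
    = ((D')')'+E'   [double negation]
    = D'+E'   [double negation]
Both reduce to D'+E', so they are equivalent.

Yes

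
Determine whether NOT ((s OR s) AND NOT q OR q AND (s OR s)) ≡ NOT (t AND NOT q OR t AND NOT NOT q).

No

E1: NOT ((s OR s) AND NOT q OR q AND (s OR s))
    = NOT (s OR s)
    = NOT s
E2: NOT (t AND NOT q OR t AND NOT NOT q)
    = NOT (t AND NOT q OR t AND q)
    = NOT t
These differ: at q=0, s=0, t=1, E1 = 1 but E2 = 0.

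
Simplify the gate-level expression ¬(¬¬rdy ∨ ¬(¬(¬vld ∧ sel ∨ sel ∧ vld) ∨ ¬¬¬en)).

¬rdy ∧ (¬sel ∨ ¬en)

¬(¬¬rdy ∨ ¬(¬(¬vld ∧ sel ∨ sel ∧ vld) ∨ ¬¬¬en))
= ¬(¬¬rdy ∨ ¬(¬sel ∨ ¬¬¬en))   — distribution
= ¬rdy ∧ (¬sel ∨ ¬¬¬en)   — De Morgan
= ¬rdy ∧ (¬sel ∨ ¬en)   — double negation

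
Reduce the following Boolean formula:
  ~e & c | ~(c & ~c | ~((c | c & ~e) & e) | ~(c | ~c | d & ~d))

c

~e & c | ~(c & ~c | ~((c | c & ~e) & e) | ~(c | ~c | d & ~d))
= ~e & c | ~(c & ~c | ~((c | c & ~e) & e) | ~(c | ~c))   [complement / identity]
= ~e & c | ~(~((c | c & ~e) & e) | ~(c | ~c))   [complement / identity]
= ~e & c | ~(~(c & e) | ~(c | ~c))   [absorption]
= ~e & c | c & e & (c | ~c)   [De Morgan]
= ~e & c | c & e   [complement / identity]
= c   [distribution]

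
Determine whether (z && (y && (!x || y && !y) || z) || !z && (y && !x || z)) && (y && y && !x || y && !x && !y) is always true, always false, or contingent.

contingent

(z && (y && (!x || y && !y) || z) || !z && (y && !x || z)) && (y && y && !x || y && !x && !y)
= (z && (y && !x || z) || !z && (y && !x || z)) && (y && y && !x || y && !x && !y)   — complement / identity
= (y && !x || z) && (y && y && !x || y && !x && !y)   — distribution
= (y && !x || z) && y && !x   — distribution
= y && !x   — absorption
This depends on x, y, so it is not a constant.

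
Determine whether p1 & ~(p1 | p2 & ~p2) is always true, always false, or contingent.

p1 & ~(p1 | p2 & ~p2)
= p1 & ~p1   [complement / identity]
= 0   [complement]

always false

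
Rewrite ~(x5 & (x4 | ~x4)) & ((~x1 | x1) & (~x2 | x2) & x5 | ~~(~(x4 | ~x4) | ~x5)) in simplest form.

~x5

~(x5 & (x4 | ~x4)) & ((~x1 | x1) & (~x2 | x2) & x5 | ~~(~(x4 | ~x4) | ~x5))
= ~(x5 & (x4 | ~x4)) & ((~x2 | x2) & x5 | ~~(~(x4 | ~x4) | ~x5))   (complement / identity)
= ~(x5 & (x4 | ~x4)) & ((~x2 | x2) & x5 | ~((x4 | ~x4) & x5))   (De Morgan)
= ~(x5 & (x4 | ~x4)) & (x5 | ~((x4 | ~x4) & x5))   (complement / identity)
= ~(x5 & (x4 | ~x4)) & (x5 | ~x5)   (complement / identity)
= ~(x5 & (x4 | ~x4))   (complement / identity)
= ~x5   (complement / identity)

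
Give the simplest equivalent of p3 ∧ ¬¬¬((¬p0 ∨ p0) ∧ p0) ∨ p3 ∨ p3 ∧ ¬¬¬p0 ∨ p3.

p3

p3 ∧ ¬¬¬((¬p0 ∨ p0) ∧ p0) ∨ p3 ∨ p3 ∧ ¬¬¬p0 ∨ p3
= p3 ∧ ¬¬¬p0 ∨ p3 ∨ p3 ∧ ¬¬¬p0 ∨ p3   — complement / identity
= p3 ∧ ¬¬¬p0 ∨ p3   — idempotence
= p3 ∧ ¬p0 ∨ p3   — double negation
= p3   — absorption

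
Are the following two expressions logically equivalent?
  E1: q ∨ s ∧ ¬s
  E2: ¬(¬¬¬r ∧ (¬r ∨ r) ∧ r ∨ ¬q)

Yes

E1: q ∨ s ∧ ¬s
    = q   — complement / identity
E2: ¬(¬¬¬r ∧ (¬r ∨ r) ∧ r ∨ ¬q)
    = ¬(¬¬¬r ∧ r ∨ ¬q)   — complement / identity
    = ¬(¬r ∧ r ∨ ¬q)   — double negation
    = ¬¬q   — complement / identity
    = q   — double negation
Both reduce to q, so they are equivalent.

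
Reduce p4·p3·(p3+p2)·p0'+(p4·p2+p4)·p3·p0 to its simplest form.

p4·p3·(p3+p2)·p0'+(p4·p2+p4)·p3·p0
= p4·p3·p0'+(p4·p2+p4)·p3·p0   — absorption
= p4·p3·p0'+p4·p3·p0   — absorption
= p4·p3   — distribution

p4·p3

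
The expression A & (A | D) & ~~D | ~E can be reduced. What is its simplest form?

A & D | ~E

A & (A | D) & ~~D | ~E
= A & ~~D | ~E
= A & D | ~E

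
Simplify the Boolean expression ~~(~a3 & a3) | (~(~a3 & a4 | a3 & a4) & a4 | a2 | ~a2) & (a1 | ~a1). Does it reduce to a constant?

1

~~(~a3 & a3) | (~(~a3 & a4 | a3 & a4) & a4 | a2 | ~a2) & (a1 | ~a1)
= ~~(~a3 & a3) | (~a4 & a4 | a2 | ~a2) & (a1 | ~a1)
= ~a3 & a3 | (~a4 & a4 | a2 | ~a2) & (a1 | ~a1)
= (~a4 & a4 | a2 | ~a2) & (a1 | ~a1)
= (a2 | ~a2) & (a1 | ~a1)
= a2 | ~a2
= 1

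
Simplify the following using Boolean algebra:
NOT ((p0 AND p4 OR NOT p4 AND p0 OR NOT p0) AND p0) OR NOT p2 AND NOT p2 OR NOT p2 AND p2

NOT ((p0 AND p4 OR NOT p4 AND p0 OR NOT p0) AND p0) OR NOT p2 AND NOT p2 OR NOT p2 AND p2
= NOT ((p0 OR NOT p0) AND p0) OR NOT p2 AND NOT p2 OR NOT p2 AND p2
= NOT p0 OR NOT p2 AND NOT p2 OR NOT p2 AND p2
= NOT p0 OR NOT p2

NOT p0 OR NOT p2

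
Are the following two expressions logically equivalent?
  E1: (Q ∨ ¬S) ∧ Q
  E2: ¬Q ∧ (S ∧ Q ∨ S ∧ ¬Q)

No

E1: (Q ∨ ¬S) ∧ Q
    = Q   (absorption)
E2: ¬Q ∧ (S ∧ Q ∨ S ∧ ¬Q)
    = ¬Q ∧ S   (distribution)
These differ: at Q=1, S=1, E1 = 1 but E2 = 0.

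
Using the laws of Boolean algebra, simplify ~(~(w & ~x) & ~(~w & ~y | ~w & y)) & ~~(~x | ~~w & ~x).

~(~(w & ~x) & ~(~w & ~y | ~w & y)) & ~~(~x | ~~w & ~x)
= ~(~(w & ~x) & ~(~w & ~y | ~w & y)) & (~x | ~~w & ~x)   [double negation]
= (w & ~x | ~w & ~y | ~w & y) & (~x | ~~w & ~x)   [De Morgan]
= (w & ~x | ~w & ~y | ~w & y) & (~x | w & ~x)   [double negation]
= (w & ~x | ~w) & (~x | w & ~x)   [distribution]
= w & ~x | ~w & ~x   [distribution]
= ~x   [distribution]

~x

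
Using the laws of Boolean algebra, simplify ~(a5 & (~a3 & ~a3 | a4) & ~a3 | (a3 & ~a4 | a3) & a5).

~a5

~(a5 & (~a3 & ~a3 | a4) & ~a3 | (a3 & ~a4 | a3) & a5)
= ~(a5 & (~a3 & ~a3 | a4) & ~a3 | a3 & a5)   (absorption)
= ~(a5 & (~a3 | a4) & ~a3 | a3 & a5)   (idempotence)
= ~(a5 & ~a3 | a3 & a5)   (absorption)
= ~a5   (distribution)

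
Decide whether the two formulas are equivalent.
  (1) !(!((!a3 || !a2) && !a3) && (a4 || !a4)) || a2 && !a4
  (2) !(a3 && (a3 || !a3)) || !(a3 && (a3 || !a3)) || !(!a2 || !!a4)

E1: !(!((!a3 || !a2) && !a3) && (a4 || !a4)) || a2 && !a4
    = !(!!a3 && (a4 || !a4)) || a2 && !a4
    = !!!a3 || a2 && !a4
    = !a3 || a2 && !a4
E2: !(a3 && (a3 || !a3)) || !(a3 && (a3 || !a3)) || !(!a2 || !!a4)
    = !(a3 && (a3 || !a3)) || !(!a2 || !!a4)
    = !a3 || !(!a2 || !!a4)
    = !a3 || a2 && !a4
Both reduce to !a3 || a2 && !a4, so they are equivalent.

Yes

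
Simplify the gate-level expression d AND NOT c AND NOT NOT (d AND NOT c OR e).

d AND NOT c AND NOT NOT (d AND NOT c OR e)
= d AND NOT c AND (d AND NOT c OR e)   [double negation]
= d AND NOT c   [absorption]

d AND NOT c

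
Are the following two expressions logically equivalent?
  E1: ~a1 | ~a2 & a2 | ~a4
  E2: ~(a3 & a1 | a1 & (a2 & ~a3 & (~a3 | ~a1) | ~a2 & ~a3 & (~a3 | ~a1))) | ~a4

Yes

E1: ~a1 | ~a2 & a2 | ~a4
    = ~a1 | ~a4   (complement / identity)
E2: ~(a3 & a1 | a1 & (a2 & ~a3 & (~a3 | ~a1) | ~a2 & ~a3 & (~a3 | ~a1))) | ~a4
    = ~(a3 & a1 | a1 & ~a3 & (~a3 | ~a1)) | ~a4   (distribution)
    = ~(a3 & a1 | a1 & ~a3) | ~a4   (absorption)
    = ~a1 | ~a4   (distribution)
Both reduce to ~a1 | ~a4, so they are equivalent.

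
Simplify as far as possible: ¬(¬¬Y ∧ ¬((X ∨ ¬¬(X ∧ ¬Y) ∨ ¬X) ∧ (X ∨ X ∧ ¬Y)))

¬Y ∨ X

¬(¬¬Y ∧ ¬((X ∨ ¬¬(X ∧ ¬Y) ∨ ¬X) ∧ (X ∨ X ∧ ¬Y)))
= ¬(¬¬Y ∧ ¬((X ∨ X ∧ ¬Y ∨ ¬X) ∧ (X ∨ X ∧ ¬Y)))
= ¬Y ∨ (X ∨ X ∧ ¬Y ∨ ¬X) ∧ (X ∨ X ∧ ¬Y)
= ¬Y ∨ X ∨ X ∧ ¬Y
= ¬Y ∨ X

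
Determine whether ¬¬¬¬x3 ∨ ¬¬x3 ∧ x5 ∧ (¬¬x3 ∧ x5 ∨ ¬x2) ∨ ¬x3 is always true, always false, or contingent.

always true

¬¬¬¬x3 ∨ ¬¬x3 ∧ x5 ∧ (¬¬x3 ∧ x5 ∨ ¬x2) ∨ ¬x3
= ¬¬x3 ∨ ¬¬x3 ∧ x5 ∧ (¬¬x3 ∧ x5 ∨ ¬x2) ∨ ¬x3   [double negation]
= ¬¬x3 ∨ ¬¬x3 ∧ x5 ∨ ¬x3   [absorption]
= ¬¬x3 ∨ ¬x3   [absorption]
= x3 ∨ ¬x3   [double negation]
= True   [complement]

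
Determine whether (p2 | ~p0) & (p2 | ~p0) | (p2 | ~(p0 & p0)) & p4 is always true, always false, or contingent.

(p2 | ~p0) & (p2 | ~p0) | (p2 | ~(p0 & p0)) & p4
= p2 | ~p0 | (p2 | ~(p0 & p0)) & p4   (idempotence)
= p2 | ~p0 | (p2 | ~p0) & p4   (idempotence)
= p2 | ~p0   (absorption)
This depends on p0, p2, so it is not a constant.

contingent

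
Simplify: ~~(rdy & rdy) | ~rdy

1

~~(rdy & rdy) | ~rdy
= ~~rdy | ~rdy
= rdy | ~rdy
= 1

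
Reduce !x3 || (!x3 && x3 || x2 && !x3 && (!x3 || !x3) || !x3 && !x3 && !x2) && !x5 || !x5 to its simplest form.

!x3 || !x5

!x3 || (!x3 && x3 || x2 && !x3 && (!x3 || !x3) || !x3 && !x3 && !x2) && !x5 || !x5
= !x3 || (!x3 && x3 || x2 && !x3 && !x3 || !x3 && !x3 && !x2) && !x5 || !x5
= !x3 || (!x3 && x3 || !x3 && !x3) && !x5 || !x5
= !x3 || !x3 && !x5 || !x5
= !x3 || !x5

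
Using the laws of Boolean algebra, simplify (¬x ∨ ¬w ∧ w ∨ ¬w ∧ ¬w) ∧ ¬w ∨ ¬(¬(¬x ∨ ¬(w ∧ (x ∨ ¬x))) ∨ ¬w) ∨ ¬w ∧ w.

¬x ∨ ¬w

(¬x ∨ ¬w ∧ w ∨ ¬w ∧ ¬w) ∧ ¬w ∨ ¬(¬(¬x ∨ ¬(w ∧ (x ∨ ¬x))) ∨ ¬w) ∨ ¬w ∧ w
= (¬x ∨ ¬w ∧ w ∨ ¬w ∧ ¬w) ∧ ¬w ∨ (¬x ∨ ¬(w ∧ (x ∨ ¬x))) ∧ w ∨ ¬w ∧ w   [De Morgan]
= (¬x ∨ ¬w ∧ w ∨ ¬w ∧ ¬w) ∧ ¬w ∨ (¬x ∨ ¬w) ∧ w ∨ ¬w ∧ w   [complement / identity]
= (¬x ∨ ¬w) ∧ ¬w ∨ (¬x ∨ ¬w) ∧ w ∨ ¬w ∧ w   [distribution]
= ¬x ∨ ¬w ∨ ¬w ∧ w   [distribution]
= ¬x ∨ ¬w   [complement / identity]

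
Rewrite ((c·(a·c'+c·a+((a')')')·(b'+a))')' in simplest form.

c·(b'+a)

((c·(a·c'+c·a+((a')')')·(b'+a))')'
= ((c·(a+((a')')')·(b'+a))')'   [distribution]
= ((c·(a+a')·(b'+a))')'   [double negation]
= ((c·(b'+a))')'   [complement / identity]
= c·(b'+a)   [double negation]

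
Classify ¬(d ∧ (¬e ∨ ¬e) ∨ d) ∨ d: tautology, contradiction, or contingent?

tautology

¬(d ∧ (¬e ∨ ¬e) ∨ d) ∨ d
= ¬(d ∧ ¬e ∨ d) ∨ d
= ¬d ∨ d
= True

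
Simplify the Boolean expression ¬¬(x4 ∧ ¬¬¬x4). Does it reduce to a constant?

False

¬¬(x4 ∧ ¬¬¬x4)
= x4 ∧ ¬¬¬x4
= x4 ∧ ¬x4
= False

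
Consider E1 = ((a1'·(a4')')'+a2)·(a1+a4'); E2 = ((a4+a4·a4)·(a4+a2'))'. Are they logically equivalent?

No

E1: ((a1'·(a4')')'+a2)·(a1+a4')
    = (a1+a4'+a2)·(a1+a4')   (De Morgan)
    = a1+a4'   (absorption)
E2: ((a4+a4·a4)·(a4+a2'))'
    = (a4·a4·a2'+a4)'   (distribution)
    = (a4·a2'+a4)'   (idempotence)
    = a4'   (absorption)
These differ: at a1=1, a2=0, a4=1, E1 = 1 but E2 = 0.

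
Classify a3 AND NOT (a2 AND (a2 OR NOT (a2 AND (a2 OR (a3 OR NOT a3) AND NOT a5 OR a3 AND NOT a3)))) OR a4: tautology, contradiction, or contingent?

contingent

a3 AND NOT (a2 AND (a2 OR NOT (a2 AND (a2 OR (a3 OR NOT a3) AND NOT a5 OR a3 AND NOT a3)))) OR a4
= a3 AND NOT (a2 AND (a2 OR NOT (a2 AND (a2 OR (a3 OR NOT a3) AND NOT a5)))) OR a4
= a3 AND NOT (a2 AND (a2 OR NOT (a2 AND (a2 OR NOT a5)))) OR a4
= a3 AND NOT (a2 AND (a2 OR NOT a2)) OR a4
= a3 AND NOT a2 OR a4
This depends on a2, a3, a4, so it is not a constant.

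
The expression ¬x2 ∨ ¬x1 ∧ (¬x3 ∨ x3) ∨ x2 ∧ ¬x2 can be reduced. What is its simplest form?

¬x2 ∨ ¬x1

¬x2 ∨ ¬x1 ∧ (¬x3 ∨ x3) ∨ x2 ∧ ¬x2
= ¬x2 ∨ ¬x1 ∧ (¬x3 ∨ x3)
= ¬x2 ∨ ¬x1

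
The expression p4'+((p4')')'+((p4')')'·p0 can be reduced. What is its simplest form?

p4'+((p4')')'+((p4')')'·p0
= p4'+((p4')')'   [absorption]
= p4'+p4'   [double negation]
= p4'   [idempotence]

p4'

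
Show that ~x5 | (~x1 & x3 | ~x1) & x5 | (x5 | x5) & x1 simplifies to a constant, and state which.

~x5 | (~x1 & x3 | ~x1) & x5 | (x5 | x5) & x1
= ~x5 | (~x1 & x3 | ~x1) & x5 | x5 & x1   [idempotence]
= ~x5 | ~x1 & x5 | x5 & x1   [absorption]
= ~x5 | x5   [distribution]
= 1   [complement]

1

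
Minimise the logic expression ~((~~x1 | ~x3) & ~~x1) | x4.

~x1 | x4

~((~~x1 | ~x3) & ~~x1) | x4
= ~~~x1 | x4   (absorption)
= ~x1 | x4   (double negation)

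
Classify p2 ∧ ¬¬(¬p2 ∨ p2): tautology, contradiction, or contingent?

contingent

p2 ∧ ¬¬(¬p2 ∨ p2)
= p2 ∧ (¬p2 ∨ p2)
= p2
This depends on p2, so it is not a constant.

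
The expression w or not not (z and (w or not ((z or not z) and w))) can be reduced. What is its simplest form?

w or not not (z and (w or not ((z or not z) and w)))
= w or z and (w or not ((z or not z) and w))
= w or z and (w or not w)
= w or z

w or z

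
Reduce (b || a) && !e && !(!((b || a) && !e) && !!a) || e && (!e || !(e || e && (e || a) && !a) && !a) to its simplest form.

(b || a) && !e

(b || a) && !e && !(!((b || a) && !e) && !!a) || e && (!e || !(e || e && (e || a) && !a) && !a)
= (b || a) && !e && ((b || a) && !e || !a) || e && (!e || !(e || e && (e || a) && !a) && !a)   (De Morgan)
= (b || a) && !e && ((b || a) && !e || !a) || e && (!e || !(e || e && !a) && !a)   (absorption)
= (b || a) && !e || e && (!e || !(e || e && !a) && !a)   (absorption)
= (b || a) && !e || e && (!e || !e && !a)   (absorption)
= (b || a) && !e || e && !e   (absorption)
= (b || a) && !e   (complement / identity)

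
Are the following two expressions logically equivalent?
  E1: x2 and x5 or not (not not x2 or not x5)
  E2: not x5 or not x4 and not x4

No

E1: x2 and x5 or not (not not x2 or not x5)
    = x2 and x5 or not x2 and x5
    = x5
E2: not x5 or not x4 and not x4
    = not x5 or not x4
These differ: at x2=0, x4=0, x5=0, E1 = 0 but E2 = 1.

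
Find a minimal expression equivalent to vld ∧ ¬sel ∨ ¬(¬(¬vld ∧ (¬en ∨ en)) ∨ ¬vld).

vld ∧ ¬sel ∨ ¬(¬(¬vld ∧ (¬en ∨ en)) ∨ ¬vld)
= vld ∧ ¬sel ∨ ¬vld ∧ (¬en ∨ en) ∧ vld   (De Morgan)
= vld ∧ ¬sel ∨ ¬vld ∧ vld   (complement / identity)
= vld ∧ ¬sel   (complement / identity)

vld ∧ ¬sel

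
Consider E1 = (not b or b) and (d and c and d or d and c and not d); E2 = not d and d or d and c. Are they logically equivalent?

Yes

E1: (not b or b) and (d and c and d or d and c and not d)
    = d and c and d or d and c and not d   — complement / identity
    = d and c   — distribution
E2: not d and d or d and c
    = d and c   — complement / identity
Both reduce to d and c, so they are equivalent.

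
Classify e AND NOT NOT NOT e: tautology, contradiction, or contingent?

contradiction

e AND NOT NOT NOT e
= e AND NOT e   [double negation]
= FALSE   [complement]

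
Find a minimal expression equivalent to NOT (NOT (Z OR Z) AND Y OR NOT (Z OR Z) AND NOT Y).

Z

NOT (NOT (Z OR Z) AND Y OR NOT (Z OR Z) AND NOT Y)
= NOT NOT (Z OR Z)   [distribution]
= NOT NOT Z   [idempotence]
= Z   [double negation]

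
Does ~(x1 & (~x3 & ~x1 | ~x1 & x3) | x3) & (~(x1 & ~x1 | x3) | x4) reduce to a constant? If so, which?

no

~(x1 & (~x3 & ~x1 | ~x1 & x3) | x3) & (~(x1 & ~x1 | x3) | x4)
= ~(x1 & ~x1 | x3) & (~(x1 & ~x1 | x3) | x4)
= ~(x1 & ~x1 | x3)
= ~x3
This depends on x3, so it is not a constant.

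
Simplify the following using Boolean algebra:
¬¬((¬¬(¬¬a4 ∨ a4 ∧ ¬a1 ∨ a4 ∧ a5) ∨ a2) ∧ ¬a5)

(a4 ∨ a2) ∧ ¬a5

¬¬((¬¬(¬¬a4 ∨ a4 ∧ ¬a1 ∨ a4 ∧ a5) ∨ a2) ∧ ¬a5)
= ¬¬((¬¬a4 ∨ a4 ∧ ¬a1 ∨ a4 ∧ a5 ∨ a2) ∧ ¬a5)   [double negation]
= ¬¬((a4 ∨ a4 ∧ ¬a1 ∨ a4 ∧ a5 ∨ a2) ∧ ¬a5)   [double negation]
= ¬¬((a4 ∨ a4 ∧ a5 ∨ a2) ∧ ¬a5)   [absorption]
= ¬¬((a4 ∨ a2) ∧ ¬a5)   [absorption]
= (a4 ∨ a2) ∧ ¬a5   [double negation]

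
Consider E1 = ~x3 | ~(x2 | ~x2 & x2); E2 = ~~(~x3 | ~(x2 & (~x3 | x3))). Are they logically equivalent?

E1: ~x3 | ~(x2 | ~x2 & x2)
    = ~x3 | ~x2
E2: ~~(~x3 | ~(x2 & (~x3 | x3)))
    = ~~(~x3 | ~x2)
    = ~x3 | ~x2
Both reduce to ~x3 | ~x2, so they are equivalent.

Yes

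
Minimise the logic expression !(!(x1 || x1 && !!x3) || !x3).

x1 && x3

!(!(x1 || x1 && !!x3) || !x3)
= !(!(x1 || x1 && x3) || !x3)
= !(!x1 || !x3)
= x1 && x3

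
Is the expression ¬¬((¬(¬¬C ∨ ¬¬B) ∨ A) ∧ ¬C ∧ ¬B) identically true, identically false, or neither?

neither

¬¬((¬(¬¬C ∨ ¬¬B) ∨ A) ∧ ¬C ∧ ¬B)
= ¬¬((¬C ∧ ¬B ∨ A) ∧ ¬C ∧ ¬B)
= (¬C ∧ ¬B ∨ A) ∧ ¬C ∧ ¬B
= ¬C ∧ ¬B
This depends on B, C, so it is not a constant.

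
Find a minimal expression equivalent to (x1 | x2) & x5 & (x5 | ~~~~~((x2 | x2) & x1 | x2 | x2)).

(x1 | x2) & x5 & (x5 | ~~~~~((x2 | x2) & x1 | x2 | x2))
= (x1 | x2) & x5 & (x5 | ~~~((x2 | x2) & x1 | x2 | x2))   [double negation]
= (x1 | x2) & x5 & (x5 | ~~~(x2 | x2))   [absorption]
= (x1 | x2) & x5 & (x5 | ~(x2 | x2))   [double negation]
= (x1 | x2) & x5 & (x5 | ~x2)   [idempotence]
= (x1 | x2) & x5   [absorption]

(x1 | x2) & x5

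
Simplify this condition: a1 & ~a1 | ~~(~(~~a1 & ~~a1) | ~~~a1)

~a1

a1 & ~a1 | ~~(~(~~a1 & ~~a1) | ~~~a1)
= a1 & ~a1 | ~~(~~~a1 | ~~~a1)   — idempotence
= ~~(~~~a1 | ~~~a1)   — complement / identity
= ~~~~~a1   — idempotence
= ~~~a1   — double negation
= ~a1   — double negation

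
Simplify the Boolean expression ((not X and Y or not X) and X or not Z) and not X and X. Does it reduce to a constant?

((not X and Y or not X) and X or not Z) and not X and X
= (not X and X or not Z) and not X and X   (absorption)
= not X and X   (absorption)
= False   (complement)

False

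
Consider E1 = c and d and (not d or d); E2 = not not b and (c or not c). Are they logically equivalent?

E1: c and d and (not d or d)
    = c and d   (complement / identity)
E2: not not b and (c or not c)
    = not not b   (complement / identity)
    = b   (double negation)
These differ: at b=1, c=0, d=0, E1 = 0 but E2 = 1.

No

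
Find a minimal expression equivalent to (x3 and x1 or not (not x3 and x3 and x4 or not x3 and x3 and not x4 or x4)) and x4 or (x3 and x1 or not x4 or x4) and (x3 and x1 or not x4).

(x3 and x1 or not (not x3 and x3 and x4 or not x3 and x3 and not x4 or x4)) and x4 or (x3 and x1 or not x4 or x4) and (x3 and x1 or not x4)
= (x3 and x1 or not (not x3 and x3 or x4)) and x4 or (x3 and x1 or not x4 or x4) and (x3 and x1 or not x4)   (distribution)
= (x3 and x1 or not (not x3 and x3 or x4)) and x4 or x3 and x1 or not x4   (absorption)
= (x3 and x1 or not x4) and x4 or x3 and x1 or not x4   (complement / identity)
= x3 and x1 or not x4   (absorption)

x3 and x1 or not x4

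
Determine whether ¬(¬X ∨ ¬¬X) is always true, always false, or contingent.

always false

¬(¬X ∨ ¬¬X)
= X ∧ ¬X   — De Morgan
= False   — complement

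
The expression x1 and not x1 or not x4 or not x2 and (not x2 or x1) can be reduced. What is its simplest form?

not x4 or not x2

x1 and not x1 or not x4 or not x2 and (not x2 or x1)
= not x4 or not x2 and (not x2 or x1)
= not x4 or not x2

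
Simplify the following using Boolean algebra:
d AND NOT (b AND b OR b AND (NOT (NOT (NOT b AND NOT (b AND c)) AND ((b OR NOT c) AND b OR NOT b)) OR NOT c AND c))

d AND NOT (b AND b OR b AND (NOT (NOT (NOT b AND NOT (b AND c)) AND ((b OR NOT c) AND b OR NOT b)) OR NOT c AND c))
= d AND NOT (b AND b OR b AND (NOT ((b OR b AND c) AND ((b OR NOT c) AND b OR NOT b)) OR NOT c AND c))
= d AND NOT (b AND b OR b AND (NOT (b AND ((b OR NOT c) AND b OR NOT b)) OR NOT c AND c))
= d AND NOT (b AND b OR b AND NOT (b AND ((b OR NOT c) AND b OR NOT b)))
= d AND NOT (b AND b OR b AND NOT (b AND (b OR NOT b)))
= d AND NOT (b AND b OR b AND NOT b)
= d AND NOT b

d AND NOT b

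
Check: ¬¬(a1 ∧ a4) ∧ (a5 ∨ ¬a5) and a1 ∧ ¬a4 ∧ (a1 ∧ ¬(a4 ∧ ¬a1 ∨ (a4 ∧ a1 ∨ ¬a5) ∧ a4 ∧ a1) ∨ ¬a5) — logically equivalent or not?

E1: ¬¬(a1 ∧ a4) ∧ (a5 ∨ ¬a5)
    = ¬¬(a1 ∧ a4)   — complement / identity
    = a1 ∧ a4   — double negation
E2: a1 ∧ ¬a4 ∧ (a1 ∧ ¬(a4 ∧ ¬a1 ∨ (a4 ∧ a1 ∨ ¬a5) ∧ a4 ∧ a1) ∨ ¬a5)
    = a1 ∧ ¬a4 ∧ (a1 ∧ ¬(a4 ∧ ¬a1 ∨ a4 ∧ a1) ∨ ¬a5)   — absorption
    = a1 ∧ ¬a4 ∧ (a1 ∧ ¬a4 ∨ ¬a5)   — distribution
    = a1 ∧ ¬a4   — absorption
These differ: at a1=1, a4=0, a5=0, E1 = 0 but E2 = 1.

No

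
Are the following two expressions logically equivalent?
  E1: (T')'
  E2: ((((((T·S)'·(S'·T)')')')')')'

Yes

E1: (T')'
    = T   [double negation]
E2: ((((((T·S)'·(S'·T)')')')')')'
    = ((((T·S+S'·T)')')')'   [De Morgan]
    = (((T')')')'   [distribution]
    = (T')'   [double negation]
    = T   [double negation]
Both reduce to T, so they are equivalent.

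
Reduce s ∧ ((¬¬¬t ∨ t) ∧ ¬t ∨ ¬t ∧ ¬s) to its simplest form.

s ∧ ¬t

s ∧ ((¬¬¬t ∨ t) ∧ ¬t ∨ ¬t ∧ ¬s)
= s ∧ ((¬t ∨ t) ∧ ¬t ∨ ¬t ∧ ¬s)   [double negation]
= s ∧ (¬t ∨ ¬t ∧ ¬s)   [complement / identity]
= s ∧ ¬t   [absorption]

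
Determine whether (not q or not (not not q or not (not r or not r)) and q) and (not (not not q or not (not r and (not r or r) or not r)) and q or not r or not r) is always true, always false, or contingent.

contingent

(not q or not (not not q or not (not r or not r)) and q) and (not (not not q or not (not r and (not r or r) or not r)) and q or not r or not r)
= (not q or not (not not q or not (not r or not r)) and q) and (not (not not q or not (not r or not r)) and q or not r or not r)   [complement / identity]
= not q and (not r or not r) or not (not not q or not (not r or not r)) and q   [distribution]
= not q and (not r or not r) or not q and (not r or not r) and q   [De Morgan]
= not q and (not r or not r)   [absorption]
= not q and not r   [idempotence]
This depends on q, r, so it is not a constant.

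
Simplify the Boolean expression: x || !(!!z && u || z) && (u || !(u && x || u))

x || !z

x || !(!!z && u || z) && (u || !(u && x || u))
= x || !(z && u || z) && (u || !(u && x || u))   [double negation]
= x || !(z && u || z) && (u || !u)   [absorption]
= x || !(z && u || z)   [complement / identity]
= x || !z   [absorption]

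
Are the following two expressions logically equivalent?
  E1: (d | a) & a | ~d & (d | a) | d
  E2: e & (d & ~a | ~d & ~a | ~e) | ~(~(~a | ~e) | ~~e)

E1: (d | a) & a | ~d & (d | a) | d
    = (a | ~d) & (d | a) | d   [distribution]
    = a | ~d & d | d   [distribution]
    = a | d   [complement / identity]
E2: e & (d & ~a | ~d & ~a | ~e) | ~(~(~a | ~e) | ~~e)
    = e & (d & ~a | ~d & ~a | ~e) | (~a | ~e) & ~e   [De Morgan]
    = e & (~a | ~e) | (~a | ~e) & ~e   [distribution]
    = ~a | ~e   [distribution]
These differ: at a=0, d=0, e=1, E1 = 0 but E2 = 1.

No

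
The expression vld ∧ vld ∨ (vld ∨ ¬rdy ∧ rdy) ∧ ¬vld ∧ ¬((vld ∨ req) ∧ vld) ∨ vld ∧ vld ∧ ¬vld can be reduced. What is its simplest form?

vld ∧ vld ∨ (vld ∨ ¬rdy ∧ rdy) ∧ ¬vld ∧ ¬((vld ∨ req) ∧ vld) ∨ vld ∧ vld ∧ ¬vld
= vld ∧ vld ∨ vld ∧ ¬vld ∧ ¬((vld ∨ req) ∧ vld) ∨ vld ∧ vld ∧ ¬vld
= vld ∧ vld ∨ vld ∧ ¬vld ∧ ¬vld ∨ vld ∧ vld ∧ ¬vld
= vld ∧ vld ∨ vld ∧ ¬vld
= vld

vld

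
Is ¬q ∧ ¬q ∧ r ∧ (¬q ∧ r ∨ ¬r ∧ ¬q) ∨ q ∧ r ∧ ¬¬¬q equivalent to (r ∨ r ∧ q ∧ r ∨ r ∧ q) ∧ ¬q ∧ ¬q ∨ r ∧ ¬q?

E1: ¬q ∧ ¬q ∧ r ∧ (¬q ∧ r ∨ ¬r ∧ ¬q) ∨ q ∧ r ∧ ¬¬¬q
    = ¬q ∧ r ∧ (¬q ∧ r ∨ ¬r ∧ ¬q) ∨ q ∧ r ∧ ¬¬¬q
    = ¬q ∧ r ∧ ¬q ∨ q ∧ r ∧ ¬¬¬q
    = ¬q ∧ r ∧ ¬q ∨ q ∧ r ∧ ¬q
    = r ∧ ¬q
E2: (r ∨ r ∧ q ∧ r ∨ r ∧ q) ∧ ¬q ∧ ¬q ∨ r ∧ ¬q
    = (r ∨ r ∧ q) ∧ ¬q ∧ ¬q ∨ r ∧ ¬q
    = r ∧ ¬q ∧ ¬q ∨ r ∧ ¬q
    = r ∧ ¬q
Both reduce to r ∧ ¬q, so they are equivalent.

Yes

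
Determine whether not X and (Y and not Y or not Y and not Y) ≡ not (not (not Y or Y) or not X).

E1: not X and (Y and not Y or not Y and not Y)
    = not X and not Y   [distribution]
E2: not (not (not Y or Y) or not X)
    = (not Y or Y) and X   [De Morgan]
    = X   [complement / identity]
These differ: at X=1, Y=0, E1 = 0 but E2 = 1.

No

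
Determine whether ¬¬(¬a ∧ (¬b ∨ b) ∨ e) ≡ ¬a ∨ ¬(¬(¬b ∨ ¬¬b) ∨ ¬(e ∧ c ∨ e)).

Yes

E1: ¬¬(¬a ∧ (¬b ∨ b) ∨ e)
    = ¬¬(¬a ∨ e)
    = ¬a ∨ e
E2: ¬a ∨ ¬(¬(¬b ∨ ¬¬b) ∨ ¬(e ∧ c ∨ e))
    = ¬a ∨ ¬(¬(¬b ∨ ¬¬b) ∨ ¬e)
    = ¬a ∨ ¬(b ∧ ¬b ∨ ¬e)
    = ¬a ∨ ¬¬e
    = ¬a ∨ e
Both reduce to ¬a ∨ e, so they are equivalent.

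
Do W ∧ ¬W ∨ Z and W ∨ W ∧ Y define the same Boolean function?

No

E1: W ∧ ¬W ∨ Z
    = Z   — complement / identity
E2: W ∨ W ∧ Y
    = W   — absorption
These differ: at W=0, Y=0, Z=1, E1 = 1 but E2 = 0.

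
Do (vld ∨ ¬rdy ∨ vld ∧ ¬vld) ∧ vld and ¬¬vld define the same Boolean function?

E1: (vld ∨ ¬rdy ∨ vld ∧ ¬vld) ∧ vld
    = (vld ∨ ¬rdy) ∧ vld   [complement / identity]
    = vld   [absorption]
E2: ¬¬vld
    = vld   [double negation]
Both reduce to vld, so they are equivalent.

Yes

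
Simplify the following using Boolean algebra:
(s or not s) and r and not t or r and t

(s or not s) and r and not t or r and t
= r and not t or r and t   — complement / identity
= r   — distribution

r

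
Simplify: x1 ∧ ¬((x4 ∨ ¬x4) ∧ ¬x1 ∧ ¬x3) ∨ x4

x1 ∧ ¬((x4 ∨ ¬x4) ∧ ¬x1 ∧ ¬x3) ∨ x4
= x1 ∧ ¬(¬x1 ∧ ¬x3) ∨ x4   — complement / identity
= x1 ∧ (x1 ∨ x3) ∨ x4   — De Morgan
= x1 ∨ x4   — absorption

x1 ∨ x4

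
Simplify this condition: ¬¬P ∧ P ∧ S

P ∧ S

¬¬P ∧ P ∧ S
= P ∧ P ∧ S
= P ∧ S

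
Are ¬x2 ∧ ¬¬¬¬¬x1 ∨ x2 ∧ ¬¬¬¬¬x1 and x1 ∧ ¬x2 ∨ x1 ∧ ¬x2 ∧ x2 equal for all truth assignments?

No

E1: ¬x2 ∧ ¬¬¬¬¬x1 ∨ x2 ∧ ¬¬¬¬¬x1
    = ¬¬¬¬¬x1   — distribution
    = ¬¬¬x1   — double negation
    = ¬x1   — double negation
E2: x1 ∧ ¬x2 ∨ x1 ∧ ¬x2 ∧ x2
    = x1 ∧ ¬x2   — absorption
These differ: at x1=0, x2=0, E1 = 1 but E2 = 0.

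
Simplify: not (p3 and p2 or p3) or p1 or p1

not p3 or p1

not (p3 and p2 or p3) or p1 or p1
= not p3 or p1 or p1   [absorption]
= not p3 or p1   [idempotence]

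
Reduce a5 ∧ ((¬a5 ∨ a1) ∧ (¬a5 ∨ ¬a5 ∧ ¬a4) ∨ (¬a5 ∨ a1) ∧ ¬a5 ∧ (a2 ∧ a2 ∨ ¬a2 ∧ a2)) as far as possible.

False

a5 ∧ ((¬a5 ∨ a1) ∧ (¬a5 ∨ ¬a5 ∧ ¬a4) ∨ (¬a5 ∨ a1) ∧ ¬a5 ∧ (a2 ∧ a2 ∨ ¬a2 ∧ a2))
= a5 ∧ ((¬a5 ∨ a1) ∧ ¬a5 ∨ (¬a5 ∨ a1) ∧ ¬a5 ∧ (a2 ∧ a2 ∨ ¬a2 ∧ a2))   [absorption]
= a5 ∧ ((¬a5 ∨ a1) ∧ ¬a5 ∨ (¬a5 ∨ a1) ∧ ¬a5 ∧ a2)   [distribution]
= a5 ∧ (¬a5 ∨ a1) ∧ ¬a5   [absorption]
= a5 ∧ ¬a5   [absorption]
= False   [complement]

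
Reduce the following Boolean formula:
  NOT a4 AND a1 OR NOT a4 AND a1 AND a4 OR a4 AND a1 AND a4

a1

NOT a4 AND a1 OR NOT a4 AND a1 AND a4 OR a4 AND a1 AND a4
= NOT a4 AND a1 OR a1 AND a4   [distribution]
= a1   [distribution]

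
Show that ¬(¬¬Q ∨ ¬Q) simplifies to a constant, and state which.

¬(¬¬Q ∨ ¬Q)
= ¬Q ∧ Q   — De Morgan
= False   — complement

False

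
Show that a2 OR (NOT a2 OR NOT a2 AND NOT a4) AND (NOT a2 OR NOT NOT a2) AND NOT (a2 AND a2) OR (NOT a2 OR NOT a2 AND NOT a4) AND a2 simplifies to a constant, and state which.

a2 OR (NOT a2 OR NOT a2 AND NOT a4) AND (NOT a2 OR NOT NOT a2) AND NOT (a2 AND a2) OR (NOT a2 OR NOT a2 AND NOT a4) AND a2
= a2 OR (NOT a2 OR NOT a2 AND NOT a4) AND (NOT a2 OR NOT NOT a2) AND NOT a2 OR (NOT a2 OR NOT a2 AND NOT a4) AND a2   (idempotence)
= a2 OR (NOT a2 OR NOT a2 AND NOT a4) AND (NOT a2 OR a2) AND NOT a2 OR (NOT a2 OR NOT a2 AND NOT a4) AND a2   (double negation)
= a2 OR (NOT a2 OR NOT a2 AND NOT a4) AND NOT a2 OR (NOT a2 OR NOT a2 AND NOT a4) AND a2   (complement / identity)
= a2 OR NOT a2 OR NOT a2 AND NOT a4   (distribution)
= a2 OR NOT a2   (absorption)
= TRUE   (complement)

TRUE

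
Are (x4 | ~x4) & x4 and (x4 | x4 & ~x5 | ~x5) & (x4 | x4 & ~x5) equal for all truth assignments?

Yes

E1: (x4 | ~x4) & x4
    = x4
E2: (x4 | x4 & ~x5 | ~x5) & (x4 | x4 & ~x5)
    = x4 | x4 & ~x5
    = x4
Both reduce to x4, so they are equivalent.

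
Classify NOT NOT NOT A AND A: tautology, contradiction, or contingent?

NOT NOT NOT A AND A
= NOT A AND A   [double negation]
= FALSE   [complement]

contradiction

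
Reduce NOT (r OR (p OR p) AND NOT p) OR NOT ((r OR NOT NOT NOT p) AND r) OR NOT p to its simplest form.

NOT r OR NOT p

NOT (r OR (p OR p) AND NOT p) OR NOT ((r OR NOT NOT NOT p) AND r) OR NOT p
= NOT (r OR (p OR p) AND NOT p) OR NOT ((r OR NOT p) AND r) OR NOT p   [double negation]
= NOT (r OR (p OR p) AND NOT p) OR NOT r OR NOT p   [absorption]
= NOT (r OR p AND NOT p) OR NOT r OR NOT p   [idempotence]
= NOT r OR NOT r OR NOT p   [complement / identity]
= NOT r OR NOT p   [idempotence]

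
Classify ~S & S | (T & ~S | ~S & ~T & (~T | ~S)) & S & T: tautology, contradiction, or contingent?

~S & S | (T & ~S | ~S & ~T & (~T | ~S)) & S & T
= ~S & S | (T & ~S | ~S & ~T) & S & T   (absorption)
= ~S & S | ~S & S & T   (distribution)
= ~S & S   (absorption)
= 0   (complement)

contradiction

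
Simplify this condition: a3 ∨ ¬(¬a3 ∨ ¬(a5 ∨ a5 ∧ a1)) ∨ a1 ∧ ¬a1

a3 ∨ ¬(¬a3 ∨ ¬(a5 ∨ a5 ∧ a1)) ∨ a1 ∧ ¬a1
= a3 ∨ ¬(¬a3 ∨ ¬(a5 ∨ a5 ∧ a1))   — complement / identity
= a3 ∨ a3 ∧ (a5 ∨ a5 ∧ a1)   — De Morgan
= a3 ∨ a3 ∧ a5   — absorption
= a3   — absorption

a3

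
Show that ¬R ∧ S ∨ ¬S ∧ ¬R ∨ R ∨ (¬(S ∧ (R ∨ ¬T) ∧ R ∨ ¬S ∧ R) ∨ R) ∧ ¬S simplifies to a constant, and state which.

True

¬R ∧ S ∨ ¬S ∧ ¬R ∨ R ∨ (¬(S ∧ (R ∨ ¬T) ∧ R ∨ ¬S ∧ R) ∨ R) ∧ ¬S
= ¬R ∨ R ∨ (¬(S ∧ (R ∨ ¬T) ∧ R ∨ ¬S ∧ R) ∨ R) ∧ ¬S
= ¬R ∨ R ∨ (¬(S ∧ R ∨ ¬S ∧ R) ∨ R) ∧ ¬S
= ¬R ∨ R ∨ (¬R ∨ R) ∧ ¬S
= ¬R ∨ R
= True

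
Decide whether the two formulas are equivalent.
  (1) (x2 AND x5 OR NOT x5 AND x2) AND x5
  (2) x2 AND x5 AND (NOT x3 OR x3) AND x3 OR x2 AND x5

Yes

E1: (x2 AND x5 OR NOT x5 AND x2) AND x5
    = x2 AND x5   [distribution]
E2: x2 AND x5 AND (NOT x3 OR x3) AND x3 OR x2 AND x5
    = x2 AND x5 AND x3 OR x2 AND x5   [complement / identity]
    = x2 AND x5   [absorption]
Both reduce to x2 AND x5, so they are equivalent.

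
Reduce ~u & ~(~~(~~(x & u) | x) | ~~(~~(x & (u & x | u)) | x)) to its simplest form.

~u & ~(~~(~~(x & u) | x) | ~~(~~(x & (u & x | u)) | x))
= ~u & ~(~~(~~(x & u) | x) | ~~(~~(x & u) | x))   — absorption
= ~u & ~~~(~~(x & u) | x)   — idempotence
= ~u & ~(~~(x & u) | x)   — double negation
= ~u & ~(x & u | x)   — double negation
= ~u & ~x   — absorption

~u & ~x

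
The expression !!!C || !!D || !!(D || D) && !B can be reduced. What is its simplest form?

!C || D

!!!C || !!D || !!(D || D) && !B
= !C || !!D || !!(D || D) && !B
= !C || !!D || !!D && !B
= !C || !!D
= !C || D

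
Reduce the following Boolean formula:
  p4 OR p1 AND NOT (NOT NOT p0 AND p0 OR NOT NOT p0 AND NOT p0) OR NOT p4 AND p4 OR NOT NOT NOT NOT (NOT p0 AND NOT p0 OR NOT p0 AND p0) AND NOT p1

p4 OR p1 AND NOT (NOT NOT p0 AND p0 OR NOT NOT p0 AND NOT p0) OR NOT p4 AND p4 OR NOT NOT NOT NOT (NOT p0 AND NOT p0 OR NOT p0 AND p0) AND NOT p1
= p4 OR p1 AND NOT (NOT NOT p0 AND p0 OR NOT NOT p0 AND NOT p0) OR NOT NOT NOT NOT (NOT p0 AND NOT p0 OR NOT p0 AND p0) AND NOT p1   [complement / identity]
= p4 OR p1 AND NOT (NOT NOT p0 AND p0 OR NOT NOT p0 AND NOT p0) OR NOT NOT NOT NOT NOT p0 AND NOT p1   [distribution]
= p4 OR p1 AND NOT NOT NOT p0 OR NOT NOT NOT NOT NOT p0 AND NOT p1   [distribution]
= p4 OR p1 AND NOT NOT NOT p0 OR NOT NOT NOT p0 AND NOT p1   [double negation]
= p4 OR NOT NOT NOT p0   [distribution]
= p4 OR NOT p0   [double negation]

p4 OR NOT p0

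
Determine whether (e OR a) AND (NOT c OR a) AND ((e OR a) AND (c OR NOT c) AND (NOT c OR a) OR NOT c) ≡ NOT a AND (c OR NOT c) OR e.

No

E1: (e OR a) AND (NOT c OR a) AND ((e OR a) AND (c OR NOT c) AND (NOT c OR a) OR NOT c)
    = (e OR a) AND (NOT c OR a) AND ((e OR a) AND (NOT c OR a) OR NOT c)
    = (e OR a) AND (NOT c OR a)
    = a OR e AND NOT c
E2: NOT a AND (c OR NOT c) OR e
    = NOT a OR e
These differ: at a=0, c=1, e=0, E1 = 0 but E2 = 1.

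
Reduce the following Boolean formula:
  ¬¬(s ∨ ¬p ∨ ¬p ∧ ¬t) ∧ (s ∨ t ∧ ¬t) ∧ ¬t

s ∧ ¬t

¬¬(s ∨ ¬p ∨ ¬p ∧ ¬t) ∧ (s ∨ t ∧ ¬t) ∧ ¬t
= (s ∨ ¬p ∨ ¬p ∧ ¬t) ∧ (s ∨ t ∧ ¬t) ∧ ¬t   — double negation
= (s ∨ ¬p ∨ ¬p ∧ ¬t) ∧ s ∧ ¬t   — complement / identity
= (s ∨ ¬p) ∧ s ∧ ¬t   — absorption
= s ∧ ¬t   — absorption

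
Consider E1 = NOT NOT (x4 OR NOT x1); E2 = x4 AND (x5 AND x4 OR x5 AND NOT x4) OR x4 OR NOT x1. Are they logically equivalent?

Yes

E1: NOT NOT (x4 OR NOT x1)
    = x4 OR NOT x1   (double negation)
E2: x4 AND (x5 AND x4 OR x5 AND NOT x4) OR x4 OR NOT x1
    = x4 AND x5 OR x4 OR NOT x1   (distribution)
    = x4 OR NOT x1   (absorption)
Both reduce to x4 OR NOT x1, so they are equivalent.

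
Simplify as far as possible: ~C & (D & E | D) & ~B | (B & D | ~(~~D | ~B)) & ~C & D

~C & (D & E | D) & ~B | (B & D | ~(~~D | ~B)) & ~C & D
= ~C & D & ~B | (B & D | ~(~~D | ~B)) & ~C & D   — absorption
= ~C & D & ~B | (B & D | ~D & B) & ~C & D   — De Morgan
= ~C & D & ~B | B & ~C & D   — distribution
= ~C & D   — distribution

~C & D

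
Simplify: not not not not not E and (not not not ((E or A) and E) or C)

not E

not not not not not E and (not not not ((E or A) and E) or C)
= not not not E and (not not not ((E or A) and E) or C)
= not not not E and (not not not E or C)
= not not not E
= not E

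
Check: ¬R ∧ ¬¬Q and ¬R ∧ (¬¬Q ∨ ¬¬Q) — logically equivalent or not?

Yes

E1: ¬R ∧ ¬¬Q
    = ¬R ∧ Q   [double negation]
E2: ¬R ∧ (¬¬Q ∨ ¬¬Q)
    = ¬R ∧ ¬¬Q   [idempotence]
    = ¬R ∧ Q   [double negation]
Both reduce to ¬R ∧ Q, so they are equivalent.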